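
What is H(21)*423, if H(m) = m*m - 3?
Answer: 185274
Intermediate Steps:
H(m) = -3 + m² (H(m) = m² - 3 = -3 + m²)
H(21)*423 = (-3 + 21²)*423 = (-3 + 441)*423 = 438*423 = 185274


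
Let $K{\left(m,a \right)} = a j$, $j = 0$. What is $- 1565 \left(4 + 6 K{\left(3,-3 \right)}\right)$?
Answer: $-6260$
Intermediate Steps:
$K{\left(m,a \right)} = 0$ ($K{\left(m,a \right)} = a 0 = 0$)
$- 1565 \left(4 + 6 K{\left(3,-3 \right)}\right) = - 1565 \left(4 + 6 \cdot 0\right) = - 1565 \left(4 + 0\right) = \left(-1565\right) 4 = -6260$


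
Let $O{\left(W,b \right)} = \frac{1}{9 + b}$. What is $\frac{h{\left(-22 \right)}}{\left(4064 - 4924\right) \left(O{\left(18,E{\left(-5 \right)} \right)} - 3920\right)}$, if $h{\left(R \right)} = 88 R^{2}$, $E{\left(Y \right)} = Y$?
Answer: $\frac{42592}{3370985} \approx 0.012635$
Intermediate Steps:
$\frac{h{\left(-22 \right)}}{\left(4064 - 4924\right) \left(O{\left(18,E{\left(-5 \right)} \right)} - 3920\right)} = \frac{88 \left(-22\right)^{2}}{\left(4064 - 4924\right) \left(\frac{1}{9 - 5} - 3920\right)} = \frac{88 \cdot 484}{\left(-860\right) \left(\frac{1}{4} - 3920\right)} = \frac{42592}{\left(-860\right) \left(\frac{1}{4} - 3920\right)} = \frac{42592}{\left(-860\right) \left(- \frac{15679}{4}\right)} = \frac{42592}{3370985}$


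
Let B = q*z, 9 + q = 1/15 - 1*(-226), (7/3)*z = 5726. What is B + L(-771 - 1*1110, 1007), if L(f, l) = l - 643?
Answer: 2665228/5 ≈ 5.3305e+5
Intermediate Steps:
z = 2454 (z = (3/7)*5726 = 2454)
q = 3256/15 (q = -9 + (1/15 - 1*(-226)) = -9 + (1/15 + 226) = -9 + 3391/15 = 3256/15 ≈ 217.07)
L(f, l) = -643 + l
B = 2663408/5 (B = (3256/15)*2454 = 2663408/5 ≈ 5.3268e+5)
B + L(-771 - 1*1110, 1007) = 2663408/5 + (-643 + 1007) = 2663408/5 + 364 = 2665228/5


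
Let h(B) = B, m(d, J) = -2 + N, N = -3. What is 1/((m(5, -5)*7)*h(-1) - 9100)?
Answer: -1/9065 ≈ -0.00011031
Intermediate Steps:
m(d, J) = -5 (m(d, J) = -2 - 3 = -5)
1/((m(5, -5)*7)*h(-1) - 9100) = 1/(-5*7*(-1) - 9100) = 1/(-35*(-1) - 9100) = 1/(35 - 9100) = 1/(-9065) = -1/9065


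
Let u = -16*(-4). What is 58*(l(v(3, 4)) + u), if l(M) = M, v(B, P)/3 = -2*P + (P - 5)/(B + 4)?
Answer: 16066/7 ≈ 2295.1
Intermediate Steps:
v(B, P) = -6*P + 3*(-5 + P)/(4 + B) (v(B, P) = 3*(-2*P + (P - 5)/(B + 4)) = 3*(-2*P + (-5 + P)/(4 + B)) = -6*P + 3*(-5 + P)/(4 + B))
u = 64
58*(l(v(3, 4)) + u) = 58*(3*(-5 - 7*4 - 2*3*4)/(4 + 3) + 64) = 58*(3*(-5 - 28 - 24)/7 + 64) = 58*(3*(1/7)*(-57) + 64) = 58*(-171/7 + 64) = 58*(277/7) = 16066/7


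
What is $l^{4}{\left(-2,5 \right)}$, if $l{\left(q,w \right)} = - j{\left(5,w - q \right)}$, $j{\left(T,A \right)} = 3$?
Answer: $81$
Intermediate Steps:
$l{\left(q,w \right)} = -3$ ($l{\left(q,w \right)} = \left(-1\right) 3 = -3$)
$l^{4}{\left(-2,5 \right)} = \left(-3\right)^{4} = 81$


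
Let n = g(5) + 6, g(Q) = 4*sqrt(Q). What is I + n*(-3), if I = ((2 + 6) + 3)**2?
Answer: 103 - 12*sqrt(5) ≈ 76.167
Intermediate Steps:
I = 121 (I = (8 + 3)**2 = 11**2 = 121)
n = 6 + 4*sqrt(5) (n = 4*sqrt(5) + 6 = 6 + 4*sqrt(5) ≈ 14.944)
I + n*(-3) = 121 + (6 + 4*sqrt(5))*(-3) = 121 + (-18 - 12*sqrt(5)) = 103 - 12*sqrt(5)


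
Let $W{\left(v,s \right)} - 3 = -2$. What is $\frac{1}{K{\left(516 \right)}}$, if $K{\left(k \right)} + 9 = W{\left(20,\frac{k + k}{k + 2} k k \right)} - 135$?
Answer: $- \frac{1}{143} \approx -0.006993$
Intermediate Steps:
$W{\left(v,s \right)} = 1$ ($W{\left(v,s \right)} = 3 - 2 = 1$)
$K{\left(k \right)} = -143$ ($K{\left(k \right)} = -9 + \left(1 - 135\right) = -9 - 134 = -143$)
$\frac{1}{K{\left(516 \right)}} = \frac{1}{-143} = - \frac{1}{143}$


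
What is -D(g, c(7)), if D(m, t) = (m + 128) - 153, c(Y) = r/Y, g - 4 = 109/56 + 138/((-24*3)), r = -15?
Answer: 3523/168 ≈ 20.970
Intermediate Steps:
g = 677/168 (g = 4 + (109/56 + 138/((-24*3))) = 4 + (109*(1/56) + 138/(-72)) = 4 + (109/56 + 138*(-1/72)) = 4 + (109/56 - 23/12) = 4 + 5/168 = 677/168 ≈ 4.0298)
c(Y) = -15/Y
D(m, t) = -25 + m (D(m, t) = (128 + m) - 153 = -25 + m)
-D(g, c(7)) = -(-25 + 677/168) = -1*(-3523/168) = 3523/168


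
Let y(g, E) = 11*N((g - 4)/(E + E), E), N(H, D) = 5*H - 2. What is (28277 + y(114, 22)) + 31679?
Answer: 120143/2 ≈ 60072.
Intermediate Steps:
N(H, D) = -2 + 5*H
y(g, E) = -22 + 55*(-4 + g)/(2*E) (y(g, E) = 11*(-2 + 5*((g - 4)/(E + E))) = 11*(-2 + 5*((-4 + g)/((2*E)))) = 11*(-2 + 5*((-4 + g)*(1/(2*E)))) = 11*(-2 + 5*((-4 + g)/(2*E))) = 11*(-2 + 5*(-4 + g)/(2*E)) = -22 + 55*(-4 + g)/(2*E))
(28277 + y(114, 22)) + 31679 = (28277 + (11/2)*(-20 - 4*22 + 5*114)/22) + 31679 = (28277 + (11/2)*(1/22)*(-20 - 88 + 570)) + 31679 = (28277 + (11/2)*(1/22)*462) + 31679 = (28277 + 231/2) + 31679 = 56785/2 + 31679 = 120143/2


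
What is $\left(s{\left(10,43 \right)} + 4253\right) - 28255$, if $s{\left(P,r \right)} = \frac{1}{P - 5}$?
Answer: $- \frac{120009}{5} \approx -24002.0$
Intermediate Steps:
$s{\left(P,r \right)} = \frac{1}{-5 + P}$
$\left(s{\left(10,43 \right)} + 4253\right) - 28255 = \left(\frac{1}{-5 + 10} + 4253\right) - 28255 = \left(\frac{1}{5} + 4253\right) - 28255 = \frac{21266}{5} - 28255 = - \frac{120009}{5}$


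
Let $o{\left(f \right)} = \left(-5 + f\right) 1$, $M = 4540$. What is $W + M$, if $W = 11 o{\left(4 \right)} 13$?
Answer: $4397$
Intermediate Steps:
$o{\left(f \right)} = -5 + f$
$W = -143$ ($W = 11 \left(-5 + 4\right) 13 = 11 \left(-1\right) 13 = \left(-11\right) 13 = -143$)
$W + M = -143 + 4540 = 4397$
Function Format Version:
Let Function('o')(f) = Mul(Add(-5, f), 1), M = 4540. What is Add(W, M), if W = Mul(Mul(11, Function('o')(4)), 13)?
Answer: 4397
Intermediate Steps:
Function('o')(f) = Add(-5, f)
W = -143 (W = Mul(Mul(11, Add(-5, 4)), 13) = Mul(Mul(11, -1), 13) = Mul(-11, 13) = -143)
Add(W, M) = Add(-143, 4540) = 4397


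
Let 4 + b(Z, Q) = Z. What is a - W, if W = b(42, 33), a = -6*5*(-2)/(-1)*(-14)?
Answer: 802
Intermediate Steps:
b(Z, Q) = -4 + Z
a = 840 (a = -(-60)*(-1)*(-14) = -6*10*(-14) = -60*(-14) = 840)
W = 38 (W = -4 + 42 = 38)
a - W = 840 - 1*38 = 840 - 38 = 802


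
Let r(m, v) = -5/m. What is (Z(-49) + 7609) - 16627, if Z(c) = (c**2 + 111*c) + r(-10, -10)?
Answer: -24111/2 ≈ -12056.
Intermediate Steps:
Z(c) = 1/2 + c**2 + 111*c (Z(c) = (c**2 + 111*c) - 5/(-10) = (c**2 + 111*c) - 5*(-1/10) = (c**2 + 111*c) + 1/2 = 1/2 + c**2 + 111*c)
(Z(-49) + 7609) - 16627 = ((1/2 + (-49)**2 + 111*(-49)) + 7609) - 16627 = ((1/2 + 2401 - 5439) + 7609) - 16627 = (-6075/2 + 7609) - 16627 = 9143/2 - 16627 = -24111/2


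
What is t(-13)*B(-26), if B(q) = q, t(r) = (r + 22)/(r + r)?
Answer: 9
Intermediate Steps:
t(r) = (22 + r)/(2*r) (t(r) = (22 + r)/((2*r)) = (22 + r)*(1/(2*r)) = (22 + r)/(2*r))
t(-13)*B(-26) = ((½)*(22 - 13)/(-13))*(-26) = ((½)*(-1/13)*9)*(-26) = -9/26*(-26) = 9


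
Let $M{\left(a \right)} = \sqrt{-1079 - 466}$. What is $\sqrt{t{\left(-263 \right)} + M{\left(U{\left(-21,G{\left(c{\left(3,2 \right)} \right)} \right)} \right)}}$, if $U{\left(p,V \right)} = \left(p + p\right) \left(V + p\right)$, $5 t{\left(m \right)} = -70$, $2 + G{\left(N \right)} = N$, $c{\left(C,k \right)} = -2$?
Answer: $\sqrt{-14 + i \sqrt{1545}} \approx 3.7233 + 5.2785 i$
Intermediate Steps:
$G{\left(N \right)} = -2 + N$
$t{\left(m \right)} = -14$ ($t{\left(m \right)} = \frac{1}{5} \left(-70\right) = -14$)
$U{\left(p,V \right)} = 2 p \left(V + p\right)$
$M{\left(a \right)} = i \sqrt{1545}$ ($M{\left(a \right)} = \sqrt{-1545} = i \sqrt{1545}$)
$\sqrt{t{\left(-263 \right)} + M{\left(U{\left(-21,G{\left(c{\left(3,2 \right)} \right)} \right)} \right)}} = \sqrt{-14 + i \sqrt{1545}}$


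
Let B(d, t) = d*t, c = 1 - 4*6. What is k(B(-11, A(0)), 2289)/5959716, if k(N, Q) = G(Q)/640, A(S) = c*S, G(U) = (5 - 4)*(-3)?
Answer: -1/1271406080 ≈ -7.8653e-10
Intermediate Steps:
c = -23 (c = 1 - 24 = -23)
G(U) = -3 (G(U) = 1*(-3) = -3)
A(S) = -23*S
k(N, Q) = -3/640
k(B(-11, A(0)), 2289)/5959716 = -3/640/5959716 = -3/640*1/5959716 = -1/1271406080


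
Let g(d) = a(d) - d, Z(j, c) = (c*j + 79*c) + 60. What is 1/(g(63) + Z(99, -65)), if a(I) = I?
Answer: -1/11510 ≈ -8.6881e-5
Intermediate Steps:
Z(j, c) = 60 + 79*c + c*j (Z(j, c) = (79*c + c*j) + 60 = 60 + 79*c + c*j)
g(d) = 0 (g(d) = d - d = 0)
1/(g(63) + Z(99, -65)) = 1/(0 + (60 + 79*(-65) - 65*99)) = 1/(0 + (60 - 5135 - 6435)) = 1/(0 - 11510) = 1/(-11510) = -1/11510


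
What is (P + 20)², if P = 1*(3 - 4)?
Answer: 361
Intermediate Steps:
P = -1 (P = 1*(-1) = -1)
(P + 20)² = (-1 + 20)² = 19² = 361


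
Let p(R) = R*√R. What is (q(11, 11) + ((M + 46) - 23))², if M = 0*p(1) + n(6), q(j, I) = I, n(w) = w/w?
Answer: 1225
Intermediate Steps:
n(w) = 1
p(R) = R^(3/2)
M = 1 (M = 0*1^(3/2) + 1 = 0*1 + 1 = 0 + 1 = 1)
(q(11, 11) + ((M + 46) - 23))² = (11 + ((1 + 46) - 23))² = (11 + (47 - 23))² = (11 + 24)² = 35² = 1225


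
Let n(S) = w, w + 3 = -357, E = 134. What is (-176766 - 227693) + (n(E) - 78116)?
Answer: -482935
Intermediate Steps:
w = -360 (w = -3 - 357 = -360)
n(S) = -360
(-176766 - 227693) + (n(E) - 78116) = (-176766 - 227693) + (-360 - 78116) = -404459 - 78476 = -482935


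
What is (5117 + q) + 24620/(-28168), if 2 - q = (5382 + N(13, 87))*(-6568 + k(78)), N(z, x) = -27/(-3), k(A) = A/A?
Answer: 249341834117/7042 ≈ 3.5408e+7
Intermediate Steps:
k(A) = 1
N(z, x) = 9 (N(z, x) = -27*(-1/3) = 9)
q = 35402699 (q = 2 - (5382 + 9)*(-6568 + 1) = 2 - 5391*(-6567) = 2 - 1*(-35402697) = 2 + 35402697 = 35402699)
(5117 + q) + 24620/(-28168) = (5117 + 35402699) + 24620/(-28168) = 35407816 + 24620*(-1/28168) = 35407816 - 6155/7042 = 249341834117/7042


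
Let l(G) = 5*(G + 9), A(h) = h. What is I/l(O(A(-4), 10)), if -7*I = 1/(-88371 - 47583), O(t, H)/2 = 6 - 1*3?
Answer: 1/71375850 ≈ 1.4010e-8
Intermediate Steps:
O(t, H) = 6 (O(t, H) = 2*(6 - 1*3) = 2*(6 - 3) = 2*3 = 6)
l(G) = 45 + 5*G (l(G) = 5*(9 + G) = 45 + 5*G)
I = 1/951678 (I = -1/(7*(-88371 - 47583)) = -⅐/(-135954) = -⅐*(-1/135954) = 1/951678 ≈ 1.0508e-6)
I/l(O(A(-4), 10)) = 1/(951678*(45 + 5*6)) = 1/(951678*(45 + 30)) = (1/951678)/75 = (1/951678)*(1/75) = 1/71375850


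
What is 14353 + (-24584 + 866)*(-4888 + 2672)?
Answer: 52573441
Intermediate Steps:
14353 + (-24584 + 866)*(-4888 + 2672) = 14353 - 23718*(-2216) = 14353 + 52559088 = 52573441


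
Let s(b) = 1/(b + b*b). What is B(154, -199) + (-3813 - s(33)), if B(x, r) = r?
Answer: -4501465/1122 ≈ -4012.0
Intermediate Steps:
s(b) = 1/(b + b**2)
B(154, -199) + (-3813 - s(33)) = -199 + (-3813 - 1/(33*(1 + 33))) = -199 + (-3813 - 1/(33*34)) = -199 + (-3813 - 1*1/1122) = -199 + (-3813 - 1/1122) = -199 - 4278187/1122 = -4501465/1122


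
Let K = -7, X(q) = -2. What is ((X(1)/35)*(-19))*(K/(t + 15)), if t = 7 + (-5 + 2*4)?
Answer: -38/125 ≈ -0.30400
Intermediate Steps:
t = 10 (t = 7 + (-5 + 8) = 7 + 3 = 10)
((X(1)/35)*(-19))*(K/(t + 15)) = (-2/35*(-19))*(-7/(10 + 15)) = (-2*1/35*(-19))*(-7/25) = (-2/35*(-19))*(-7*1/25) = (38/35)*(-7/25) = -38/125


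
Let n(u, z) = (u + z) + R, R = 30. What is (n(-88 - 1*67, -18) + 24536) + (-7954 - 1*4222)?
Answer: 12217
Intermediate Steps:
n(u, z) = 30 + u + z (n(u, z) = (u + z) + 30 = 30 + u + z)
(n(-88 - 1*67, -18) + 24536) + (-7954 - 1*4222) = ((30 + (-88 - 1*67) - 18) + 24536) + (-7954 - 1*4222) = ((30 + (-88 - 67) - 18) + 24536) + (-7954 - 4222) = ((30 - 155 - 18) + 24536) - 12176 = (-143 + 24536) - 12176 = 24393 - 12176 = 12217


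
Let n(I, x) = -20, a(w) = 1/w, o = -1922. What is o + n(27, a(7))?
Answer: -1942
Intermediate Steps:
a(w) = 1/w
o + n(27, a(7)) = -1922 - 20 = -1942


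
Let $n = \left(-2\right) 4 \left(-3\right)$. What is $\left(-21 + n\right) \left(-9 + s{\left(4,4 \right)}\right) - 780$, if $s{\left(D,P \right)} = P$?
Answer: $-795$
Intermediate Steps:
$n = 24$ ($n = \left(-8\right) \left(-3\right) = 24$)
$\left(-21 + n\right) \left(-9 + s{\left(4,4 \right)}\right) - 780 = \left(-21 + 24\right) \left(-9 + 4\right) - 780 = 3 \left(-5\right) - 780 = -15 - 780 = -795$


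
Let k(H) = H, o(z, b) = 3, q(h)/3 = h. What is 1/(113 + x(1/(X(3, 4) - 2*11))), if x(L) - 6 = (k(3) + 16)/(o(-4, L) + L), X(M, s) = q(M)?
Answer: 2/251 ≈ 0.0079681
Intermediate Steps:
q(h) = 3*h
X(M, s) = 3*M
x(L) = 6 + 19/(3 + L) (x(L) = 6 + (3 + 16)/(3 + L) = 6 + 19/(3 + L))
1/(113 + x(1/(X(3, 4) - 2*11))) = 1/(113 + (37 + 6/(3*3 - 2*11))/(3 + 1/(3*3 - 2*11))) = 1/(113 + (37 + 6/(9 - 22))/(3 + 1/(9 - 22))) = 1/(113 + (37 + 6/(-13))/(3 + 1/(-13))) = 1/(113 + (37 + 6*(-1/13))/(3 - 1/13)) = 1/(113 + (37 - 6/13)/(38/13)) = 1/(113 + (13/38)*(475/13)) = 1/(113 + 25/2) = 1/(251/2) = 2/251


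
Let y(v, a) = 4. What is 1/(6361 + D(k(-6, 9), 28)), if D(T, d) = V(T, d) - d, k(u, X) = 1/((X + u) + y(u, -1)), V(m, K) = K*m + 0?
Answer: 1/6337 ≈ 0.00015780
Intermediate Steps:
V(m, K) = K*m
k(u, X) = 1/(4 + X + u) (k(u, X) = 1/((X + u) + 4) = 1/(4 + X + u))
D(T, d) = -d + T*d (D(T, d) = d*T - d = T*d - d = -d + T*d)
1/(6361 + D(k(-6, 9), 28)) = 1/(6361 + 28*(-1 + 1/(4 + 9 - 6))) = 1/(6361 + 28*(-1 + 1/7)) = 1/(6361 + 28*(-1 + ⅐)) = 1/(6361 + 28*(-6/7)) = 1/(6361 - 24) = 1/6337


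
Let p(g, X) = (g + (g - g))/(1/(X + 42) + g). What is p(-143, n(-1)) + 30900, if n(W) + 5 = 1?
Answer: 167885134/5433 ≈ 30901.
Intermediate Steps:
n(W) = -4 (n(W) = -5 + 1 = -4)
p(g, X) = g/(g + 1/(42 + X)) (p(g, X) = (g + 0)/(1/(42 + X) + g) = g/(g + 1/(42 + X)))
p(-143, n(-1)) + 30900 = -143*(42 - 4)/(1 + 42*(-143) - 4*(-143)) + 30900 = -143*38/(1 - 6006 + 572) + 30900 = -143*38/(-5433) + 30900 = -143*(-1/5433)*38 + 30900 = 5434/5433 + 30900 = 167885134/5433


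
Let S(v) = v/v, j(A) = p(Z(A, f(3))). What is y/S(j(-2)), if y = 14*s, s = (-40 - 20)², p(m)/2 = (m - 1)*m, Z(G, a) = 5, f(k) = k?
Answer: 50400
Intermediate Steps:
p(m) = 2*m*(-1 + m) (p(m) = 2*((m - 1)*m) = 2*((-1 + m)*m) = 2*(m*(-1 + m)) = 2*m*(-1 + m))
j(A) = 40 (j(A) = 2*5*(-1 + 5) = 2*5*4 = 40)
s = 3600 (s = (-60)² = 3600)
y = 50400 (y = 14*3600 = 50400)
S(v) = 1
y/S(j(-2)) = 50400/1 = 50400*1 = 50400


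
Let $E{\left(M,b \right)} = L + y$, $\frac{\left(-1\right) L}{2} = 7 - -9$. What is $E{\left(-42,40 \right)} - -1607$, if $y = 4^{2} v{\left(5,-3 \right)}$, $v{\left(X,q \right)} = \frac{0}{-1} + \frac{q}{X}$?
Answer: $\frac{7827}{5} \approx 1565.4$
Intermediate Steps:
$v{\left(X,q \right)} = \frac{q}{X}$ ($v{\left(X,q \right)} = 0 \left(-1\right) + \frac{q}{X} = 0 + \frac{q}{X} = \frac{q}{X}$)
$L = -32$ ($L = - 2 \left(7 - -9\right) = - 2 \left(7 + 9\right) = \left(-2\right) 16 = -32$)
$y = - \frac{48}{5}$ ($y = 4^{2} \left(- \frac{3}{5}\right) = 16 \left(\left(-3\right) \frac{1}{5}\right) = 16 \left(- \frac{3}{5}\right) = - \frac{48}{5} \approx -9.6$)
$E{\left(M,b \right)} = - \frac{208}{5}$ ($E{\left(M,b \right)} = -32 - \frac{48}{5} = - \frac{208}{5}$)
$E{\left(-42,40 \right)} - -1607 = - \frac{208}{5} - -1607 = - \frac{208}{5} + 1607 = \frac{7827}{5}$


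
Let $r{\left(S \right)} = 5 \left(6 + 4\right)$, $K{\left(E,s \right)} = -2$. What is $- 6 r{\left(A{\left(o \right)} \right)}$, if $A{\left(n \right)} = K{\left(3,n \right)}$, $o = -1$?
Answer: $-300$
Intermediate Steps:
$A{\left(n \right)} = -2$
$r{\left(S \right)} = 50$ ($r{\left(S \right)} = 5 \cdot 10 = 50$)
$- 6 r{\left(A{\left(o \right)} \right)} = \left(-6\right) 50 = -300$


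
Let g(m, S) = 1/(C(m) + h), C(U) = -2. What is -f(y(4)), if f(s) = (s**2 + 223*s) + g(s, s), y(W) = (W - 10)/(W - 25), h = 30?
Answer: -12511/196 ≈ -63.832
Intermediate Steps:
g(m, S) = 1/28 (g(m, S) = 1/(-2 + 30) = 1/28)
y(W) = (-10 + W)/(-25 + W)
f(s) = 1/28 + s**2 + 223*s (f(s) = (s**2 + 223*s) + 1/28 = 1/28 + s**2 + 223*s)
-f(y(4)) = -(1/28 + ((-10 + 4)/(-25 + 4))**2 + 223*((-10 + 4)/(-25 + 4))) = -(1/28 + (-6/(-21))**2 + 223*(-6/(-21))) = -(1/28 + (-1/21*(-6))**2 + 223*(-1/21*(-6))) = -(1/28 + (2/7)**2 + 223*(2/7)) = -(1/28 + 4/49 + 446/7) = -1*12511/196 = -12511/196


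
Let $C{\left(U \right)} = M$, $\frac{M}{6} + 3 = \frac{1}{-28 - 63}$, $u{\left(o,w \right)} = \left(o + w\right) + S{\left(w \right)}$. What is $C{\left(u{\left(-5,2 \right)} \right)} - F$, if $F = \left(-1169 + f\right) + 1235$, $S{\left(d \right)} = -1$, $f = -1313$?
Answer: $\frac{111833}{91} \approx 1228.9$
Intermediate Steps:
$u{\left(o,w \right)} = -1 + o + w$ ($u{\left(o,w \right)} = \left(o + w\right) - 1 = -1 + o + w$)
$M = - \frac{1644}{91}$ ($M = -18 + \frac{6}{-28 - 63} = -18 + \frac{6}{-91} = -18 + 6 \left(- \frac{1}{91}\right) = -18 - \frac{6}{91} = - \frac{1644}{91} \approx -18.066$)
$C{\left(U \right)} = - \frac{1644}{91}$
$F = -1247$ ($F = \left(-1169 - 1313\right) + 1235 = -2482 + 1235 = -1247$)
$C{\left(u{\left(-5,2 \right)} \right)} - F = - \frac{1644}{91} - -1247 = - \frac{1644}{91} + 1247 = \frac{111833}{91}$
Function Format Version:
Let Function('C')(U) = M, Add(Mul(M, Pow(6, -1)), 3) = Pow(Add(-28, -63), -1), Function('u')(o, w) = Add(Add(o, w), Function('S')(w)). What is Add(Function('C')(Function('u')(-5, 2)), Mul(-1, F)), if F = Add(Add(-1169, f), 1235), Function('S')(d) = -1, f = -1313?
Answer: Rational(111833, 91) ≈ 1228.9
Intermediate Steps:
Function('u')(o, w) = Add(-1, o, w) (Function('u')(o, w) = Add(Add(o, w), -1) = Add(-1, o, w))
M = Rational(-1644, 91) (M = Add(-18, Mul(6, Pow(Add(-28, -63), -1))) = Add(-18, Mul(6, Pow(-91, -1))) = Add(-18, Mul(6, Rational(-1, 91))) = Add(-18, Rational(-6, 91)) = Rational(-1644, 91) ≈ -18.066)
Function('C')(U) = Rational(-1644, 91)
F = -1247 (F = Add(Add(-1169, -1313), 1235) = Add(-2482, 1235) = -1247)
Add(Function('C')(Function('u')(-5, 2)), Mul(-1, F)) = Add(Rational(-1644, 91), Mul(-1, -1247)) = Add(Rational(-1644, 91), 1247) = Rational(111833, 91)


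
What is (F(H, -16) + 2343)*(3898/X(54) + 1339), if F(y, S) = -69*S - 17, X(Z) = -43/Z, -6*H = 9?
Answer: -524498450/43 ≈ -1.2198e+7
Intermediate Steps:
H = -3/2 (H = -1/6*9 = -3/2 ≈ -1.5000)
F(y, S) = -17 - 69*S
(F(H, -16) + 2343)*(3898/X(54) + 1339) = ((-17 - 69*(-16)) + 2343)*(3898/((-43/54)) + 1339) = ((-17 + 1104) + 2343)*(3898/((-43*1/54)) + 1339) = (1087 + 2343)*(3898/(-43/54) + 1339) = 3430*(3898*(-54/43) + 1339) = 3430*(-210492/43 + 1339) = 3430*(-152915/43) = -524498450/43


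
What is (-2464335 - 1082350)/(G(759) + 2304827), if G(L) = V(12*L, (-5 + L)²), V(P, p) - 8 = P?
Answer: -3546685/2313943 ≈ -1.5327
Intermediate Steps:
V(P, p) = 8 + P
G(L) = 8 + 12*L
(-2464335 - 1082350)/(G(759) + 2304827) = (-2464335 - 1082350)/((8 + 12*759) + 2304827) = -3546685/((8 + 9108) + 2304827) = -3546685/(9116 + 2304827) = -3546685/2313943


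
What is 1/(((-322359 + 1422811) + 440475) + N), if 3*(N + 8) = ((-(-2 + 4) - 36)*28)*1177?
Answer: 3/3370429 ≈ 8.9009e-7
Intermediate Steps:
N = -1252352/3 (N = -8 + (((-(-2 + 4) - 36)*28)*1177)/3 = -8 + (((-1*2 - 36)*28)*1177)/3 = -8 + (((-2 - 36)*28)*1177)/3 = -8 + (-38*28*1177)/3 = -8 + (-1064*1177)/3 = -8 + (⅓)*(-1252328) = -8 - 1252328/3 = -1252352/3 ≈ -4.1745e+5)
1/(((-322359 + 1422811) + 440475) + N) = 1/(((-322359 + 1422811) + 440475) - 1252352/3) = 1/((1100452 + 440475) - 1252352/3) = 1/(1540927 - 1252352/3) = 1/(3370429/3) = 3/3370429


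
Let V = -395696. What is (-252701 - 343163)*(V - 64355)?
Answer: 274127829064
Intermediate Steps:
(-252701 - 343163)*(V - 64355) = (-252701 - 343163)*(-395696 - 64355) = -595864*(-460051) = 274127829064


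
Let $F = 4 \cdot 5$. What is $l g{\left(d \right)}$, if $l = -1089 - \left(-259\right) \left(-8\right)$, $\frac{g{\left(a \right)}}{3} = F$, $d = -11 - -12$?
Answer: $-189660$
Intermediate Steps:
$d = 1$ ($d = -11 + 12 = 1$)
$F = 20$
$g{\left(a \right)} = 60$ ($g{\left(a \right)} = 3 \cdot 20 = 60$)
$l = -3161$ ($l = -1089 - 2072 = -3161$)
$l g{\left(d \right)} = \left(-3161\right) 60 = -189660$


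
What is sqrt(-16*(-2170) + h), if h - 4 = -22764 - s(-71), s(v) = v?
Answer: sqrt(12031) ≈ 109.69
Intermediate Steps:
h = -22689 (h = 4 + (-22764 - 1*(-71)) = 4 + (-22764 + 71) = 4 - 22693 = -22689)
sqrt(-16*(-2170) + h) = sqrt(-16*(-2170) - 22689) = sqrt(34720 - 22689) = sqrt(12031)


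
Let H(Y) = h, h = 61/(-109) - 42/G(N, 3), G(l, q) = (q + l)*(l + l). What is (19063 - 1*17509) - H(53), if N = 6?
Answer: 3050809/1962 ≈ 1554.9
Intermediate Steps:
G(l, q) = 2*l*(l + q) (G(l, q) = (l + q)*(2*l) = 2*l*(l + q))
h = -1861/1962 (h = 61/(-109) - 42*1/(12*(6 + 3)) = 61*(-1/109) - 42/(2*6*9) = -61/109 - 42/108 = -61/109 - 42*1/108 = -61/109 - 7/18 = -1861/1962 ≈ -0.94852)
H(Y) = -1861/1962
(19063 - 1*17509) - H(53) = (19063 - 1*17509) - 1*(-1861/1962) = (19063 - 17509) + 1861/1962 = 1554 + 1861/1962 = 3050809/1962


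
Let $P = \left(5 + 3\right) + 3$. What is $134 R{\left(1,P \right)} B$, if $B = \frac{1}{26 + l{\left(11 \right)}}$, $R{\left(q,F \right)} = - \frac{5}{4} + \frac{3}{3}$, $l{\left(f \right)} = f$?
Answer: $- \frac{67}{74} \approx -0.90541$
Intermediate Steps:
$P = 11$ ($P = 8 + 3 = 11$)
$R{\left(q,F \right)} = - \frac{1}{4}$ ($R{\left(q,F \right)} = \left(-5\right) \frac{1}{4} + 3 \cdot \frac{1}{3} = - \frac{5}{4} + 1 = - \frac{1}{4}$)
$B = \frac{1}{37}$ ($B = \frac{1}{26 + 11} = \frac{1}{37} \approx 0.027027$)
$134 R{\left(1,P \right)} B = 134 \left(- \frac{1}{4}\right) \frac{1}{37} = \left(- \frac{67}{2}\right) \frac{1}{37} = - \frac{67}{74}$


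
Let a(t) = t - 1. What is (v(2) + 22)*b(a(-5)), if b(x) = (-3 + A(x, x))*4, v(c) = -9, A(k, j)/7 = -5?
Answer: -1976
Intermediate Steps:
A(k, j) = -35 (A(k, j) = 7*(-5) = -35)
a(t) = -1 + t
b(x) = -152 (b(x) = (-3 - 35)*4 = -38*4 = -152)
(v(2) + 22)*b(a(-5)) = (-9 + 22)*(-152) = 13*(-152) = -1976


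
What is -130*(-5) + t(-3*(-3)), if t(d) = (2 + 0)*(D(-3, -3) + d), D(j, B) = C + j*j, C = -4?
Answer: 678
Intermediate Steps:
D(j, B) = -4 + j² (D(j, B) = -4 + j*j = -4 + j²)
t(d) = 10 + 2*d (t(d) = (2 + 0)*((-4 + (-3)²) + d) = 2*((-4 + 9) + d) = 2*(5 + d) = 10 + 2*d)
-130*(-5) + t(-3*(-3)) = -130*(-5) + (10 + 2*(-3*(-3))) = 650 + (10 + 2*9) = 650 + (10 + 18) = 650 + 28 = 678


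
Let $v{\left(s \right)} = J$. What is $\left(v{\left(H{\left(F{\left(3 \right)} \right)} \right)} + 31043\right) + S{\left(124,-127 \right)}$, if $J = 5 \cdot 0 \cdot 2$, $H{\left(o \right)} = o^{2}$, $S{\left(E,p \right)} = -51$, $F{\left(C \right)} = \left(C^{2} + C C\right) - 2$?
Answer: $30992$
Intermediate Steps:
$F{\left(C \right)} = -2 + 2 C^{2}$ ($F{\left(C \right)} = \left(C^{2} + C^{2}\right) - 2 = 2 C^{2} - 2 = -2 + 2 C^{2}$)
$J = 0$ ($J = 0 \cdot 2 = 0$)
$v{\left(s \right)} = 0$
$\left(v{\left(H{\left(F{\left(3 \right)} \right)} \right)} + 31043\right) + S{\left(124,-127 \right)} = \left(0 + 31043\right) - 51 = 31043 - 51 = 30992$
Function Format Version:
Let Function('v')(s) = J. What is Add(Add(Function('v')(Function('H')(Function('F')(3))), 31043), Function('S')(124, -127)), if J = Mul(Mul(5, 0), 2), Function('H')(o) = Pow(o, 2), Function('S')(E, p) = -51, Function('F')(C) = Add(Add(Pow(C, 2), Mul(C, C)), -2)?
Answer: 30992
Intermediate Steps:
Function('F')(C) = Add(-2, Mul(2, Pow(C, 2))) (Function('F')(C) = Add(Add(Pow(C, 2), Pow(C, 2)), -2) = Add(Mul(2, Pow(C, 2)), -2) = Add(-2, Mul(2, Pow(C, 2))))
J = 0 (J = Mul(0, 2) = 0)
Function('v')(s) = 0
Add(Add(Function('v')(Function('H')(Function('F')(3))), 31043), Function('S')(124, -127)) = Add(Add(0, 31043), -51) = Add(31043, -51) = 30992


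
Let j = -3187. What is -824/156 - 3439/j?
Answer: -522401/124293 ≈ -4.2030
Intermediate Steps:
-824/156 - 3439/j = -824/156 - 3439/(-3187) = -824*1/156 - 3439*(-1/3187) = -206/39 + 3439/3187 = -522401/124293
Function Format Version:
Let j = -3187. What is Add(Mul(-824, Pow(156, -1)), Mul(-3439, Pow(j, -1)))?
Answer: Rational(-522401, 124293) ≈ -4.2030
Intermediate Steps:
Add(Mul(-824, Pow(156, -1)), Mul(-3439, Pow(j, -1))) = Add(Mul(-824, Pow(156, -1)), Mul(-3439, Pow(-3187, -1))) = Add(Mul(-824, Rational(1, 156)), Mul(-3439, Rational(-1, 3187))) = Add(Rational(-206, 39), Rational(3439, 3187)) = Rational(-522401, 124293)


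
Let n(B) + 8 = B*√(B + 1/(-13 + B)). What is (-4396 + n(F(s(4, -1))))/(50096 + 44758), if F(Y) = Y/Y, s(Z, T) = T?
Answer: -734/15809 + √33/569124 ≈ -0.046419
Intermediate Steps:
F(Y) = 1
n(B) = -8 + B*√(B + 1/(-13 + B))
(-4396 + n(F(s(4, -1))))/(50096 + 44758) = (-4396 + (-8 + 1*√((1 + 1*(-13 + 1))/(-13 + 1))))/(50096 + 44758) = (-4396 + (-8 + 1*√((1 + 1*(-12))/(-12))))/94854 = (-4396 + (-8 + 1*√(-(1 - 12)/12)))*(1/94854) = (-4396 + (-8 + 1*√(-1/12*(-11))))*(1/94854) = (-4396 + (-8 + 1*√(11/12)))*(1/94854) = (-4396 + (-8 + 1*(√33/6)))*(1/94854) = (-4396 + (-8 + √33/6))*(1/94854) = (-4404 + √33/6)*(1/94854) = -734/15809 + √33/569124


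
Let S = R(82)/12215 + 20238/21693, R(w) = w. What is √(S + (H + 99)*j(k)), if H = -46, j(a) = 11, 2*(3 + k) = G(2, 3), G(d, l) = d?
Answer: √92972721533654795/12618095 ≈ 24.165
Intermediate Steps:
k = -2 (k = -3 + (½)*2 = -3 + 1 = -2)
S = 11856476/12618095 (S = 82/12215 + 20238/21693 = 82*(1/12215) + 20238*(1/21693) = 82/12215 + 6746/7231 = 11856476/12618095 ≈ 0.93964)
√(S + (H + 99)*j(k)) = √(11856476/12618095 + (-46 + 99)*11) = √(11856476/12618095 + 53*11) = √(11856476/12618095 + 583) = √(7368205861/12618095) = √92972721533654795/12618095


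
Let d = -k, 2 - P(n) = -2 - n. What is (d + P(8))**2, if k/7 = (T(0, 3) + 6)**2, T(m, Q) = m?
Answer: 57600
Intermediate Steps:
P(n) = 4 + n (P(n) = 2 - (-2 - n) = 2 + (2 + n) = 4 + n)
k = 252 (k = 7*(0 + 6)**2 = 7*6**2 = 7*36 = 252)
d = -252 (d = -1*252 = -252)
(d + P(8))**2 = (-252 + (4 + 8))**2 = (-252 + 12)**2 = (-240)**2 = 57600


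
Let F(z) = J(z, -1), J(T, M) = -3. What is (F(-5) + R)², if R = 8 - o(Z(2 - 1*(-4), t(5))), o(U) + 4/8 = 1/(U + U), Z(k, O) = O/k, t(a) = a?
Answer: 2401/100 ≈ 24.010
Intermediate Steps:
o(U) = -½ + 1/(2*U) (o(U) = -½ + 1/(U + U) = -½ + 1/(2*U))
F(z) = -3
R = 79/10 (R = 8 - (1 - 5/(2 - 1*(-4)))/(2*(5/(2 - 1*(-4)))) = 8 - (1 - 5/(2 + 4))/(2*(5/(2 + 4))) = 8 - (1 - 5/6)/(2*(5/6)) = 8 - (1 - 5/6)/(2*(5*(⅙))) = 8 - (1 - 1*⅚)/(2*⅚) = 8 - 6*(1 - ⅚)/(2*5) = 8 - 6/(2*5*6) = 8 - 1*⅒ = 8 - ⅒ = 79/10 ≈ 7.9000)
(F(-5) + R)² = (-3 + 79/10)² = (49/10)² = 2401/100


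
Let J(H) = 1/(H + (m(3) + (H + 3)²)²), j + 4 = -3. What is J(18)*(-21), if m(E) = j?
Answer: -21/188374 ≈ -0.00011148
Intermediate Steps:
j = -7 (j = -4 - 3 = -7)
m(E) = -7
J(H) = 1/(H + (-7 + (3 + H)²)²) (J(H) = 1/(H + (-7 + (H + 3)²)²) = 1/(H + (-7 + (3 + H)²)²))
J(18)*(-21) = -21/(18 + (-7 + (3 + 18)²)²) = -21/(18 + (-7 + 21²)²) = -21/(18 + (-7 + 441)²) = -21/(18 + 434²) = -21/(18 + 188356) = -21/188374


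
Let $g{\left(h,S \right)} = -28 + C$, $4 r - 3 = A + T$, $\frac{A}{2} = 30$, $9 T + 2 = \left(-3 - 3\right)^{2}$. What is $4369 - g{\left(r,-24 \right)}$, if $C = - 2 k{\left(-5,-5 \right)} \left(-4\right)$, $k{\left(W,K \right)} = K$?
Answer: $4437$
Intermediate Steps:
$T = \frac{34}{9}$ ($T = - \frac{2}{9} + \frac{\left(-3 - 3\right)^{2}}{9} = - \frac{2}{9} + \frac{\left(-6\right)^{2}}{9} = - \frac{2}{9} + \frac{1}{9} \cdot 36 = - \frac{2}{9} + 4 = \frac{34}{9} \approx 3.7778$)
$A = 60$ ($A = 2 \cdot 30 = 60$)
$C = -40$ ($C = \left(-2\right) \left(-5\right) \left(-4\right) = 10 \left(-4\right) = -40$)
$r = \frac{601}{36}$ ($r = \frac{3}{4} + \frac{60 + \frac{34}{9}}{4} = \frac{3}{4} + \frac{1}{4} \cdot \frac{574}{9} = \frac{3}{4} + \frac{287}{18} = \frac{601}{36} \approx 16.694$)
$g{\left(h,S \right)} = -68$ ($g{\left(h,S \right)} = -28 - 40 = -68$)
$4369 - g{\left(r,-24 \right)} = 4369 - -68 = 4369 + 68 = 4437$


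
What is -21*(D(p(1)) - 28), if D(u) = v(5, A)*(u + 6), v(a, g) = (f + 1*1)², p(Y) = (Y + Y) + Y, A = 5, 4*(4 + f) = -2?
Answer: -6909/4 ≈ -1727.3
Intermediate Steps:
f = -9/2 (f = -4 + (¼)*(-2) = -4 - ½ = -9/2 ≈ -4.5000)
p(Y) = 3*Y (p(Y) = 2*Y + Y = 3*Y)
v(a, g) = 49/4 (v(a, g) = (-9/2 + 1*1)² = (-9/2 + 1)² = (-7/2)² = 49/4)
D(u) = 147/2 + 49*u/4 (D(u) = 49*(u + 6)/4 = 49*(6 + u)/4 = 147/2 + 49*u/4)
-21*(D(p(1)) - 28) = -21*((147/2 + 49*(3*1)/4) - 28) = -21*((147/2 + (49/4)*3) - 28) = -21*((147/2 + 147/4) - 28) = -21*(441/4 - 28) = -21*329/4 = -6909/4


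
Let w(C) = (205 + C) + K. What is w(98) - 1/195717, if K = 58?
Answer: 70653836/195717 ≈ 361.00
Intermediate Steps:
w(C) = 263 + C (w(C) = (205 + C) + 58 = 263 + C)
w(98) - 1/195717 = (263 + 98) - 1/195717 = 361 - 1*1/195717 = 361 - 1/195717 = 70653836/195717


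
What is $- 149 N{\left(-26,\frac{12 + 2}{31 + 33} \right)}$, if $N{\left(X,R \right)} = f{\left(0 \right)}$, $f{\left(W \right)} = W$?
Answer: $0$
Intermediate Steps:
$N{\left(X,R \right)} = 0$
$- 149 N{\left(-26,\frac{12 + 2}{31 + 33} \right)} = \left(-149\right) 0 = 0$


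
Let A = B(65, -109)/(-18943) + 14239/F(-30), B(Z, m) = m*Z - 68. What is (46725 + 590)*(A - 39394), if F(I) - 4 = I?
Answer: -930771098286665/492518 ≈ -1.8898e+9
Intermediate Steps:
F(I) = 4 + I
B(Z, m) = -68 + Z*m (B(Z, m) = Z*m - 68 = -68 + Z*m)
A = -269543399/492518 (A = (-68 + 65*(-109))/(-18943) + 14239/(4 - 30) = (-68 - 7085)*(-1/18943) + 14239/(-26) = -7153*(-1/18943) + 14239*(-1/26) = 7153/18943 - 14239/26 = -269543399/492518 ≈ -547.28)
(46725 + 590)*(A - 39394) = (46725 + 590)*(-269543399/492518 - 39394) = 47315*(-19671797491/492518) = -930771098286665/492518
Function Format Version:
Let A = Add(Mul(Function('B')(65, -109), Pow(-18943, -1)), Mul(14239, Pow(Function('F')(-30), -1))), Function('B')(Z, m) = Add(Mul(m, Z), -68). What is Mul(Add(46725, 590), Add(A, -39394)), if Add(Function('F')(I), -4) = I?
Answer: Rational(-930771098286665, 492518) ≈ -1.8898e+9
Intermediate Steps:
Function('F')(I) = Add(4, I)
Function('B')(Z, m) = Add(-68, Mul(Z, m)) (Function('B')(Z, m) = Add(Mul(Z, m), -68) = Add(-68, Mul(Z, m)))
A = Rational(-269543399, 492518) (A = Add(Mul(Add(-68, Mul(65, -109)), Pow(-18943, -1)), Mul(14239, Pow(Add(4, -30), -1))) = Add(Mul(Add(-68, -7085), Rational(-1, 18943)), Mul(14239, Pow(-26, -1))) = Add(Mul(-7153, Rational(-1, 18943)), Mul(14239, Rational(-1, 26))) = Add(Rational(7153, 18943), Rational(-14239, 26)) = Rational(-269543399, 492518) ≈ -547.28)
Mul(Add(46725, 590), Add(A, -39394)) = Mul(Add(46725, 590), Add(Rational(-269543399, 492518), -39394)) = Mul(47315, Rational(-19671797491, 492518)) = Rational(-930771098286665, 492518)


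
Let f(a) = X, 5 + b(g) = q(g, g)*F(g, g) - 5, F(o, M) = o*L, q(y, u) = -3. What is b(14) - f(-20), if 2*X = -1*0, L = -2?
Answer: 74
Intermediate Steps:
F(o, M) = -2*o (F(o, M) = o*(-2) = -2*o)
b(g) = -10 + 6*g (b(g) = -5 + (-(-6)*g - 5) = -5 + (6*g - 5) = -5 + (-5 + 6*g) = -10 + 6*g)
X = 0 (X = (-1*0)/2 = (½)*0 = 0)
f(a) = 0
b(14) - f(-20) = (-10 + 6*14) - 1*0 = (-10 + 84) + 0 = 74 + 0 = 74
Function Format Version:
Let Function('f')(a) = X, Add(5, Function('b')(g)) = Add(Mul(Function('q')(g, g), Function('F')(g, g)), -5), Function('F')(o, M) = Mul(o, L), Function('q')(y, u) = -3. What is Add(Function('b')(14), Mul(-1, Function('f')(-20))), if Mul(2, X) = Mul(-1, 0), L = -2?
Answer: 74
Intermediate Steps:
Function('F')(o, M) = Mul(-2, o) (Function('F')(o, M) = Mul(o, -2) = Mul(-2, o))
Function('b')(g) = Add(-10, Mul(6, g)) (Function('b')(g) = Add(-5, Add(Mul(-3, Mul(-2, g)), -5)) = Add(-5, Add(Mul(6, g), -5)) = Add(-5, Add(-5, Mul(6, g))) = Add(-10, Mul(6, g)))
X = 0 (X = Mul(Rational(1, 2), Mul(-1, 0)) = Mul(Rational(1, 2), 0) = 0)
Function('f')(a) = 0
Add(Function('b')(14), Mul(-1, Function('f')(-20))) = Add(Add(-10, Mul(6, 14)), Mul(-1, 0)) = Add(Add(-10, 84), 0) = Add(74, 0) = 74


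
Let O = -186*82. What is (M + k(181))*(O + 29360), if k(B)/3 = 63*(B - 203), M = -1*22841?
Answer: -380901892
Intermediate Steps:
O = -15252
M = -22841
k(B) = -38367 + 189*B (k(B) = 3*(63*(B - 203)) = 3*(63*(-203 + B)) = 3*(-12789 + 63*B) = -38367 + 189*B)
(M + k(181))*(O + 29360) = (-22841 + (-38367 + 189*181))*(-15252 + 29360) = (-22841 + (-38367 + 34209))*14108 = (-22841 - 4158)*14108 = -26999*14108 = -380901892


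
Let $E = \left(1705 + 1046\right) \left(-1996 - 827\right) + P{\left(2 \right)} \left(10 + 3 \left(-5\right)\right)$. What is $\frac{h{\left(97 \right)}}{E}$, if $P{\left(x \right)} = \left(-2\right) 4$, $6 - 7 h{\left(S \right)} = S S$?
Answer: $\frac{9403}{54362231} \approx 0.00017297$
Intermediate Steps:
$h{\left(S \right)} = \frac{6}{7} - \frac{S^{2}}{7}$ ($h{\left(S \right)} = \frac{6}{7} - \frac{S S}{7} = \frac{6}{7} - \frac{S^{2}}{7}$)
$P{\left(x \right)} = -8$
$E = -7766033$ ($E = \left(1705 + 1046\right) \left(-1996 - 827\right) - 8 \left(10 + 3 \left(-5\right)\right) = 2751 \left(-2823\right) - 8 \left(10 - 15\right) = -7766073 - -40 = -7766073 + 40 = -7766033$)
$\frac{h{\left(97 \right)}}{E} = \frac{\frac{6}{7} - \frac{97^{2}}{7}}{-7766033} = \left(\frac{6}{7} - \frac{9409}{7}\right) \left(- \frac{1}{7766033}\right) = \left(- \frac{9403}{7}\right) \left(- \frac{1}{7766033}\right) = \frac{9403}{54362231}$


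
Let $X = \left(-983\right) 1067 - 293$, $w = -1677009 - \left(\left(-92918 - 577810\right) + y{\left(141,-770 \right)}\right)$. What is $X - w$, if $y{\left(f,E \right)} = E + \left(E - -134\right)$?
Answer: $-44279$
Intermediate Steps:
$y{\left(f,E \right)} = 134 + 2 E$ ($y{\left(f,E \right)} = E + \left(E + 134\right) = E + \left(134 + E\right) = 134 + 2 E$)
$w = -1004875$ ($w = -1677009 - \left(\left(-92918 - 577810\right) + \left(134 + 2 \left(-770\right)\right)\right) = -1677009 - \left(-670728 + \left(134 - 1540\right)\right) = -1677009 - \left(-670728 - 1406\right) = -1677009 - -672134 = -1677009 + 672134 = -1004875$)
$X = -1049154$ ($X = -1048861 - 293 = -1049154$)
$X - w = -1049154 - -1004875 = -1049154 + 1004875 = -44279$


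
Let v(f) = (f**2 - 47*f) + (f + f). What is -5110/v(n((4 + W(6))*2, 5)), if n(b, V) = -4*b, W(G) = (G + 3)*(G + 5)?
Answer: -2555/358028 ≈ -0.0071363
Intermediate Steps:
W(G) = (3 + G)*(5 + G)
v(f) = f**2 - 45*f (v(f) = (f**2 - 47*f) + 2*f = f**2 - 45*f)
-5110/v(n((4 + W(6))*2, 5)) = -5110*(-1/(8*(-45 - 4*(4 + (15 + 6**2 + 8*6))*2)*(4 + (15 + 6**2 + 8*6)))) = -5110*(-1/(8*(-45 - 4*(4 + (15 + 36 + 48))*2)*(4 + (15 + 36 + 48)))) = -5110*(-1/(8*(-45 - 4*(4 + 99)*2)*(4 + 99))) = -5110*(-1/(824*(-45 - 412*2))) = -5110*(-1/(824*(-45 - 4*206))) = -5110*(-1/(824*(-45 - 824))) = -5110/((-824*(-869))) = -5110/716056 = -5110*1/716056 = -2555/358028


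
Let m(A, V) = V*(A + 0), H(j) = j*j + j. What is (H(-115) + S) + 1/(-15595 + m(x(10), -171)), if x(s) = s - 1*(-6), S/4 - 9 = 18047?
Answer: 1564257553/18331 ≈ 85334.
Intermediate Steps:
S = 72224 (S = 36 + 4*18047 = 36 + 72188 = 72224)
x(s) = 6 + s (x(s) = s + 6 = 6 + s)
H(j) = j + j² (H(j) = j² + j = j + j²)
m(A, V) = A*V (m(A, V) = V*A = A*V)
(H(-115) + S) + 1/(-15595 + m(x(10), -171)) = (-115*(1 - 115) + 72224) + 1/(-15595 + (6 + 10)*(-171)) = (-115*(-114) + 72224) + 1/(-15595 + 16*(-171)) = (13110 + 72224) + 1/(-15595 - 2736) = 85334 + 1/(-18331) = 85334 - 1/18331 = 1564257553/18331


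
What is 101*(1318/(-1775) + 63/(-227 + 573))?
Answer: -34764503/614150 ≈ -56.606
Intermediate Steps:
101*(1318/(-1775) + 63/(-227 + 573)) = 101*(1318*(-1/1775) + 63/346) = 101*(-1318/1775 + 63*(1/346)) = 101*(-1318/1775 + 63/346) = 101*(-344203/614150) = -34764503/614150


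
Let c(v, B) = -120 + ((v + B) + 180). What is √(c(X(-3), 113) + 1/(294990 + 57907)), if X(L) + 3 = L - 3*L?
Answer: 3*√2435376428009/352897 ≈ 13.266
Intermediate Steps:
X(L) = -3 - 2*L (X(L) = -3 + (L - 3*L) = -3 - 2*L)
c(v, B) = 60 + B + v (c(v, B) = -120 + ((B + v) + 180) = -120 + (180 + B + v) = 60 + B + v)
√(c(X(-3), 113) + 1/(294990 + 57907)) = √((60 + 113 + (-3 - 2*(-3))) + 1/(294990 + 57907)) = √((60 + 113 + (-3 + 6)) + 1/352897) = √((60 + 113 + 3) + 1/352897) = √(176 + 1/352897) = √(62109873/352897) = 3*√2435376428009/352897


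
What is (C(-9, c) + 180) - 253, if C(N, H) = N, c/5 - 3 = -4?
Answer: -82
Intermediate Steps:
c = -5 (c = 15 + 5*(-4) = 15 - 20 = -5)
(C(-9, c) + 180) - 253 = (-9 + 180) - 253 = 171 - 253 = -82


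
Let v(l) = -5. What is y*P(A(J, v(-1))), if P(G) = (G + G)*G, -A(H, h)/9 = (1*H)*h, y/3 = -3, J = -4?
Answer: -583200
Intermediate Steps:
y = -9 (y = 3*(-3) = -9)
A(H, h) = -9*H*h (A(H, h) = -9*1*H*h = -9*H*h)
P(G) = 2*G² (P(G) = (2*G)*G = 2*G²)
y*P(A(J, v(-1))) = -18*(-9*(-4)*(-5))² = -18*(-180)² = -18*32400 = -9*64800 = -583200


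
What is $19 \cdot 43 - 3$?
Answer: $814$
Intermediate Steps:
$19 \cdot 43 - 3 = 817 - 3 = 814$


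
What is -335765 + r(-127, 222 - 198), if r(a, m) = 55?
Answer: -335710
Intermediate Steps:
-335765 + r(-127, 222 - 198) = -335765 + 55 = -335710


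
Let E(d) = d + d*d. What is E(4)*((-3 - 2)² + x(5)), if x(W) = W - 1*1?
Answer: 580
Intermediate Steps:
x(W) = -1 + W (x(W) = W - 1 = -1 + W)
E(d) = d + d²
E(4)*((-3 - 2)² + x(5)) = (4*(1 + 4))*((-3 - 2)² + (-1 + 5)) = (4*5)*((-5)² + 4) = 20*(25 + 4) = 20*29 = 580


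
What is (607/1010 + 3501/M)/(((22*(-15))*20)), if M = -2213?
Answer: 2192719/14751858000 ≈ 0.00014864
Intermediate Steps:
(607/1010 + 3501/M)/(((22*(-15))*20)) = (607/1010 + 3501/(-2213))/(((22*(-15))*20)) = (607*(1/1010) + 3501*(-1/2213))/((-330*20)) = (607/1010 - 3501/2213)/(-6600) = -2192719/2235130*(-1/6600) = 2192719/14751858000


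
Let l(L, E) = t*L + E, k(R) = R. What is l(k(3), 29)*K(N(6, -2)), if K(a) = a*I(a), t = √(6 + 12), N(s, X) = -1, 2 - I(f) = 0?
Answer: -58 - 18*√2 ≈ -83.456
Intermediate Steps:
I(f) = 2 (I(f) = 2 - 1*0 = 2 + 0 = 2)
t = 3*√2 (t = √18 = 3*√2 ≈ 4.2426)
K(a) = 2*a (K(a) = a*2 = 2*a)
l(L, E) = E + 3*L*√2 (l(L, E) = (3*√2)*L + E = 3*L*√2 + E = E + 3*L*√2)
l(k(3), 29)*K(N(6, -2)) = (29 + 3*3*√2)*(2*(-1)) = (29 + 9*√2)*(-2) = -58 - 18*√2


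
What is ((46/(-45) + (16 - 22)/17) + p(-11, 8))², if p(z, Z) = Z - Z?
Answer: 1106704/585225 ≈ 1.8911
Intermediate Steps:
p(z, Z) = 0
((46/(-45) + (16 - 22)/17) + p(-11, 8))² = ((46/(-45) + (16 - 22)/17) + 0)² = ((46*(-1/45) - 6*1/17) + 0)² = ((-46/45 - 6/17) + 0)² = (-1052/765 + 0)² = (-1052/765)² = 1106704/585225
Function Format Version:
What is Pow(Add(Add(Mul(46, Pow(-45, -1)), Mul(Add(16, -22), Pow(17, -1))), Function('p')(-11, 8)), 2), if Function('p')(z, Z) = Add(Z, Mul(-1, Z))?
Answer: Rational(1106704, 585225) ≈ 1.8911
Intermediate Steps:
Function('p')(z, Z) = 0
Pow(Add(Add(Mul(46, Pow(-45, -1)), Mul(Add(16, -22), Pow(17, -1))), Function('p')(-11, 8)), 2) = Pow(Add(Add(Mul(46, Pow(-45, -1)), Mul(Add(16, -22), Pow(17, -1))), 0), 2) = Pow(Add(Add(Mul(46, Rational(-1, 45)), Mul(-6, Rational(1, 17))), 0), 2) = Pow(Add(Add(Rational(-46, 45), Rational(-6, 17)), 0), 2) = Pow(Add(Rational(-1052, 765), 0), 2) = Pow(Rational(-1052, 765), 2) = Rational(1106704, 585225)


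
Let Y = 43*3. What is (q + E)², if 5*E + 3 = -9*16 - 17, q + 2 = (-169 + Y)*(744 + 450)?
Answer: 57108572676/25 ≈ 2.2843e+9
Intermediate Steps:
Y = 129
q = -47762 (q = -2 + (-169 + 129)*(744 + 450) = -2 - 40*1194 = -2 - 47760 = -47762)
E = -164/5 (E = -⅗ + (-9*16 - 17)/5 = -⅗ + (-144 - 17)/5 = -⅗ + (⅕)*(-161) = -⅗ - 161/5 = -164/5 ≈ -32.800)
(q + E)² = (-47762 - 164/5)² = (-238974/5)² = 57108572676/25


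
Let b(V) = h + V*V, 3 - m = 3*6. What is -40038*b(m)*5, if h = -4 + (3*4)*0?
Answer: -44241990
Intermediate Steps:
h = -4 (h = -4 + 12*0 = -4 + 0 = -4)
m = -15 (m = 3 - 3*6 = 3 - 1*18 = 3 - 18 = -15)
b(V) = -4 + V**2 (b(V) = -4 + V*V = -4 + V**2)
-40038*b(m)*5 = -40038*(-4 + (-15)**2)*5 = -40038*(-4 + 225)*5 = -8848398*5 = -40038*1105 = -44241990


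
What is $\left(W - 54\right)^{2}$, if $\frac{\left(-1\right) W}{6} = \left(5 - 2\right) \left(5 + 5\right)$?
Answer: $54756$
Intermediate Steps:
$W = -180$ ($W = - 6 \left(5 - 2\right) \left(5 + 5\right) = - 6 \cdot 3 \cdot 10 = \left(-6\right) 30 = -180$)
$\left(W - 54\right)^{2} = \left(-180 - 54\right)^{2} = \left(-234\right)^{2} = 54756$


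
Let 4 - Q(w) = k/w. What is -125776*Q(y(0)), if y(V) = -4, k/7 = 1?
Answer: -723212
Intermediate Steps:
k = 7 (k = 7*1 = 7)
Q(w) = 4 - 7/w
-125776*Q(y(0)) = -125776*(4 - 7/(-4)) = -125776*(4 - 7*(-¼)) = -125776*(4 + 7/4) = -125776*23/4 = -8984*161/2 = -723212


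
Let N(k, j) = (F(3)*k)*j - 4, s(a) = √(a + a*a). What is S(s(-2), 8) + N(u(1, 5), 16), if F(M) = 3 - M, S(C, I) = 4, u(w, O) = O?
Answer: 0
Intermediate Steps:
s(a) = √(a + a²)
N(k, j) = -4 (N(k, j) = ((3 - 1*3)*k)*j - 4 = ((3 - 3)*k)*j - 4 = (0*k)*j - 4 = 0*j - 4 = 0 - 4 = -4)
S(s(-2), 8) + N(u(1, 5), 16) = 4 - 4 = 0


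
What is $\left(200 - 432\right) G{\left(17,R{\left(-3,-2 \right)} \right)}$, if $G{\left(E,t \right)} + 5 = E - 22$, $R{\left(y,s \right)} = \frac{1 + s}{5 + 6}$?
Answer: $2320$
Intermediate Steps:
$R{\left(y,s \right)} = \frac{1}{11} + \frac{s}{11}$ ($R{\left(y,s \right)} = \frac{1 + s}{11} = \left(1 + s\right) \frac{1}{11} = \frac{1}{11} + \frac{s}{11}$)
$G{\left(E,t \right)} = -27 + E$ ($G{\left(E,t \right)} = -5 + \left(E - 22\right) = -5 + \left(-22 + E\right) = -27 + E$)
$\left(200 - 432\right) G{\left(17,R{\left(-3,-2 \right)} \right)} = \left(200 - 432\right) \left(-27 + 17\right) = \left(200 - 432\right) \left(-10\right) = \left(-232\right) \left(-10\right) = 2320$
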